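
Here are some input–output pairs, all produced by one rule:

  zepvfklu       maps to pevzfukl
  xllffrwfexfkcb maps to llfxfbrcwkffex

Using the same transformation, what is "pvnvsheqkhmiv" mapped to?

nvvpsvhiemqhk

Looking at the pairs, the operation is to move the first 2 characters to the end (rotate left by 2), then take characters alternately from the front and the back (1st, last, 2nd, 2nd-last, ...).
"pvnvsheqkhmiv" → "nvsheqkhmivpv" → "nvvpsvhiemqhk".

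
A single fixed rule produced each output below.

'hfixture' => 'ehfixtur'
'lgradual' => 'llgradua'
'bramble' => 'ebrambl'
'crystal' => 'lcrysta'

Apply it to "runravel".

Each output is the input with this applied: move the last character to the front.
Doing the same to "runravel": "lrunrave".

lrunrave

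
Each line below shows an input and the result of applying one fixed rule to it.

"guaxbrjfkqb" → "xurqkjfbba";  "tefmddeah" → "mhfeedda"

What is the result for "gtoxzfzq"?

What's happening: delete the first character, then sort the characters into reverse alphabetical order.
On "gtoxzfzq": the first step gives "toxzfzq", and the second then gives "zzxtqof".

zzxtqof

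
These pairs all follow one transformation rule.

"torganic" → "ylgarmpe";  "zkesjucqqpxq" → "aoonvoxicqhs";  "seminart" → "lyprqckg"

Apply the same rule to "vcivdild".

bgjbtagt

The pattern: swap the front and back halves of the string, then shift every letter 2 places backward in the alphabet (wrapping around).
For "vcivdild" the result is "bgjbtagt".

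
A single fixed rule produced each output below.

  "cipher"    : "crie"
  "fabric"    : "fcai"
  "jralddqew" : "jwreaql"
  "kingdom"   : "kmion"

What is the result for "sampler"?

What's happening: take characters alternately from the front and the back (1st, last, 2nd, 2nd-last, ...), then delete the last 2 characters.
On "sampler": the first step gives "sraemlp", and the second then gives "sraem".

sraem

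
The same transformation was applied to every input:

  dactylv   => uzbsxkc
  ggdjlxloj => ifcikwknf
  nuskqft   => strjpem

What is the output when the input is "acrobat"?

sbqnazz

Each output is the input with this applied: shift every letter 1 place backward in the alphabet (wrapping around), then swap the first and last characters.
On "acrobat": the first step gives "zbqnazs", and the second then gives "sbqnazz".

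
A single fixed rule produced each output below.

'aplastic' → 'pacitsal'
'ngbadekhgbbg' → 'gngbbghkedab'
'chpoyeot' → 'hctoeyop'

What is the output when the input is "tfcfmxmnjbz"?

The rule is to reverse the string, then move the last 2 characters to the front (rotate right by 2).
On "tfcfmxmnjbz": the first step gives "zbjnmxmfcft", and the second then gives "ftzbjnmxmfc".

ftzbjnmxmfc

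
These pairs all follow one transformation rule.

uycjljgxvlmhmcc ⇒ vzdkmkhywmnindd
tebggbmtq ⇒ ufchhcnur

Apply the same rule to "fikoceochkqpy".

gjlpdfpdilrqz

What's happening: shift every letter 1 place forward in the alphabet (wrapping around).
So "fikoceochkqpy" becomes "gjlpdfpdilrqz".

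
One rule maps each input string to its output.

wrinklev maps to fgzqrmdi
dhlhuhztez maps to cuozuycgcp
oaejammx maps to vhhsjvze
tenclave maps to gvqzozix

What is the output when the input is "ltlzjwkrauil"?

fmvpdggoguer

Rule — swap the front and back halves of the string, then shift every letter 5 places backward in the alphabet (wrapping around).
On "ltlzjwkrauil": the first step gives "krauilltlzjw", and the second then gives "fmvpdggoguer".
(Check on "wrinklev": → "klevwrin" → "fgzqrmdi" ✓)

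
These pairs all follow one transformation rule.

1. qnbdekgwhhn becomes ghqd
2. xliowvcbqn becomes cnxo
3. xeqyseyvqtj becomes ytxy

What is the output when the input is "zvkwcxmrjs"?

mszw

The pattern: keep one character in every 3, starting at position 1 (positions 1st, 4th, 7th, ...), then swap the front and back halves of the string.
Applying both steps to "zvkwcxmrjs": "zwms", then "mszw".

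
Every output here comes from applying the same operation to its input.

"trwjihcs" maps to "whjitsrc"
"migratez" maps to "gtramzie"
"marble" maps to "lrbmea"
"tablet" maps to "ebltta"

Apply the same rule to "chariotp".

The rule is to take characters alternately from the front and the back (1st, last, 2nd, 2nd-last, ...), then swap the front and back halves of the string.
"chariotp" → "aoricpht".

aoricpht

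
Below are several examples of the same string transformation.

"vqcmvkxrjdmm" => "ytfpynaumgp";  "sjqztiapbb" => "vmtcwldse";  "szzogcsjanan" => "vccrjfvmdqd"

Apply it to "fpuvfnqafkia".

In each case the input is transformed by: shift every letter 3 places forward in the alphabet (wrapping around), then delete the last character.
Doing the same to "fpuvfnqafkia": "isxyiqtdinl".

isxyiqtdinl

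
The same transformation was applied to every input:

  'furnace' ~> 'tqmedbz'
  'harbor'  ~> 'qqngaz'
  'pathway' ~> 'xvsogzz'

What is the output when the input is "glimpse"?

rolkhfd

Rule — sort the characters into reverse alphabetical order, then shift every letter 1 place backward in the alphabet (wrapping around).
For "glimpse", step one produces "spmlige"; step two turns that into "rolkhfd".
(Check on "furnace": → "urnfeca" → "tqmedbz" ✓)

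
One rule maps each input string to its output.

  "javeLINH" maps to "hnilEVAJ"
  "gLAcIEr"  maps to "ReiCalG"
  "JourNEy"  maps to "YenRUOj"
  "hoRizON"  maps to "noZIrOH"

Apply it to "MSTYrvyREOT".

toerYVRytsm

Each output is the input with this applied: reverse the string, then flip the case of every letter.
Starting from "MSTYrvyREOT": after the first operation, "TOERyvrYTSM"; after the second, "toerYVRytsm".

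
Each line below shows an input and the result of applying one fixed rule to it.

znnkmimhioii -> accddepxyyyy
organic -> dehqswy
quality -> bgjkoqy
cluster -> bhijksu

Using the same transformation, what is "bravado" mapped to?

Rule — shift every letter 10 places backward in the alphabet (wrapping around), then sort the characters into alphabetical order.
For "bravado", step one produces "rhqlqte"; step two turns that into "ehlqqrt".

ehlqqrt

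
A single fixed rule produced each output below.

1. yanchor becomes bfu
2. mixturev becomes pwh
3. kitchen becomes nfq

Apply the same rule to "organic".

In each case the input is transformed by: keep one character in every 3, starting at position 1 (positions 1st, 4th, 7th, ...), then shift every letter 3 places forward in the alphabet (wrapping around).
For "organic" the result is "rdf".
(Check on "kitchen": → "kcn" → "nfq" ✓)

rdf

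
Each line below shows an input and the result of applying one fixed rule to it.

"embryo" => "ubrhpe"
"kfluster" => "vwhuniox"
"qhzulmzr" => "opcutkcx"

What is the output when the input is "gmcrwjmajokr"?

The pattern: shift every letter 3 places forward in the alphabet (wrapping around), then swap the front and back halves of the string.
"gmcrwjmajokr" → "jpfuzmpdmrnu" → "pdmrnujpfuzm".

pdmrnujpfuzm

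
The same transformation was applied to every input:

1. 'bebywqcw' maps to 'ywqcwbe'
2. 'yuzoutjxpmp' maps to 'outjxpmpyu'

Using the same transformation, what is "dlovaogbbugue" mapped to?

vaogbbuguedl

In each case the input is transformed by: move the first 2 characters to the end (rotate left by 2), then delete the first character.
For "dlovaogbbugue", step one produces "ovaogbbuguedl"; step two turns that into "vaogbbuguedl".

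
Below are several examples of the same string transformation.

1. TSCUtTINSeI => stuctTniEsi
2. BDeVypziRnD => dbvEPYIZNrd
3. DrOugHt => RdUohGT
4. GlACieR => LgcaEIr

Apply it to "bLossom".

lBSOOSM

In each case the input is transformed by: swap each adjacent pair of characters (1↔2, 3↔4, ...), then flip the case of every letter.
On "bLossom": the first step gives "Lbsoosm", and the second then gives "lBSOOSM".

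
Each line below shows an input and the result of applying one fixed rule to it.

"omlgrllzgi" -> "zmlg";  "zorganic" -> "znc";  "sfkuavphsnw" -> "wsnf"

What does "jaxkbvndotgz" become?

ztkd

Each output is the input with this applied: sort the characters into reverse alphabetical order, then keep one character in every 3, starting at position 1 (positions 1st, 4th, 7th, ...).
Starting from "jaxkbvndotgz": after the first operation, "zxvtonkjgdba"; after the second, "ztkd".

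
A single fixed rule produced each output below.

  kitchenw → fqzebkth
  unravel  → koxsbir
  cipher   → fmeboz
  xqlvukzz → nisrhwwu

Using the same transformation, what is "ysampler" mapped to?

The rule is to shift every letter 3 places backward in the alphabet (wrapping around), then move the first character to the end.
Doing the same to "ysampler": "pxjmibov".

pxjmibov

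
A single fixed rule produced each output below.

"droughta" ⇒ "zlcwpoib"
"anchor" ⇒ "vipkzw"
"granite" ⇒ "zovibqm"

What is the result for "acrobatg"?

Each output is the input with this applied: shift every letter 8 places forward in the alphabet (wrapping around), then swap each adjacent pair of characters (1↔2, 3↔4, ...).
"acrobatg" → "ikzwjibo" → "kiwzijob".

kiwzijob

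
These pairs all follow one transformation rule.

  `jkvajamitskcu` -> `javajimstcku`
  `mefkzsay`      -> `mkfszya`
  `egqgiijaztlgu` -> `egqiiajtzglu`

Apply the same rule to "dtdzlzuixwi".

dzdzliuwxi

The rule is to swap each adjacent pair of characters (1↔2, 3↔4, ...), then delete the first character.
On "dtdzlzuixwi": the first step gives "tdzdzliuwxi", and the second then gives "dzdzliuwxi".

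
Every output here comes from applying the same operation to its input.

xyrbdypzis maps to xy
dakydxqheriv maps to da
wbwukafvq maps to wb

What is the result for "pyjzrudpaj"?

py

The transformation: keep only the first 2 characters.
So "pyjzrudpaj" becomes "py".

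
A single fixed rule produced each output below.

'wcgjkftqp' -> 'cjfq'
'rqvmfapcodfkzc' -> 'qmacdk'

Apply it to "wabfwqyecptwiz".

afqepw

In each case the input is transformed by: delete the last character, then keep every other character starting from the second (positions 2nd, 4th, 6th, ...).
Applying both steps to "wabfwqyecptwiz": "wabfwqyecptwi", then "afqepw".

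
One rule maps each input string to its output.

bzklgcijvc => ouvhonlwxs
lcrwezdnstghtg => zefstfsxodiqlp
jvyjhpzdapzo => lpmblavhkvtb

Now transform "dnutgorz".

sadlpzgf

The rule is to shift every letter 12 places forward in the alphabet (wrapping around), then swap the front and back halves of the string.
Working it through for "dnutgorz": intermediate "pzgfsadl", final "sadlpzgf".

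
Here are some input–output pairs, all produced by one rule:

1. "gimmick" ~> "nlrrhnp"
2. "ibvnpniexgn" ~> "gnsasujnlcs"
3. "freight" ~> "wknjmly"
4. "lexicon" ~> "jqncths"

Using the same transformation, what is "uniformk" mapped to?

szknwtpr

Looking at the pairs, the operation is to swap each adjacent pair of characters (1↔2, 3↔4, ...), then shift every letter 5 places forward in the alphabet (wrapping around).
Starting from "uniformk": after the first operation, "nufirokm"; after the second, "szknwtpr".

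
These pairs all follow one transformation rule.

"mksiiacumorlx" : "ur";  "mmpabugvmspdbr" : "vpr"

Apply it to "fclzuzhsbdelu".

Each output is the input with this applied: keep one character in every 3, starting at position 2 (positions 2nd, 5th, 8th, ...), then delete the first 2 characters.
"fclzuzhsbdelu" → "cuse" → "se".
(Check on "mksiiacumorlx": → "kiur" → "ur" ✓)

se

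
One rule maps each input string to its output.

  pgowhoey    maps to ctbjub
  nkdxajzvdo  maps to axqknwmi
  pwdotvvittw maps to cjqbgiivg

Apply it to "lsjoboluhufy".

yfwbobyhuh

The pattern: delete the last 2 characters, then shift every letter 13 places forward in the alphabet (wrapping around) — i.e. ROT13.
For "lsjoboluhufy", step one produces "lsjoboluhu"; step two turns that into "yfwbobyhuh".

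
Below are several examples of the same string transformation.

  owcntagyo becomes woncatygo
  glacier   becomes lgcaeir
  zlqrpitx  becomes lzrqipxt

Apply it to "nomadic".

The pattern: swap each adjacent pair of characters (1↔2, 3↔4, ...).
On "nomadic" that produces "onamidc".

onamidc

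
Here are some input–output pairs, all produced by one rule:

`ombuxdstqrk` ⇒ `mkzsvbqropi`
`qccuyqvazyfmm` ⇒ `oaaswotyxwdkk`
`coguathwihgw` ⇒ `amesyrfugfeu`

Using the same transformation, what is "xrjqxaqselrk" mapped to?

vphovyoqcjpi

In each case the input is transformed by: shift every letter 2 places backward in the alphabet (wrapping around).
So "xrjqxaqselrk" becomes "vphovyoqcjpi".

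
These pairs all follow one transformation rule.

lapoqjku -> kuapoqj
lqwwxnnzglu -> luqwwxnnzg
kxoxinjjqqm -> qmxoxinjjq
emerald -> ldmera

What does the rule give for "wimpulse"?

seimpul

Rule — delete the first character, then move the last 2 characters to the front (rotate right by 2).
For "wimpulse", step one produces "impulse"; step two turns that into "seimpul".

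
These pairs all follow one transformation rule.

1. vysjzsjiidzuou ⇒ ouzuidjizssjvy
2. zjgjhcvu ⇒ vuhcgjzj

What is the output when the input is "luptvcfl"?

flvcptlu

Each output is the input with this applied: swap each adjacent pair of characters (1↔2, 3↔4, ...), then reverse the string.
For "luptvcfl", step one produces "ultpcvlf"; step two turns that into "flvcptlu".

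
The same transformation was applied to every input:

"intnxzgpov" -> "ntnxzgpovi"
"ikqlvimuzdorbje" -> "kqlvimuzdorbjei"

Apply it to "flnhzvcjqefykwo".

lnhzvcjqefykwof

Looking at the pairs, the operation is to move the first character to the end.
On "flnhzvcjqefykwo" that produces "lnhzvcjqefykwof".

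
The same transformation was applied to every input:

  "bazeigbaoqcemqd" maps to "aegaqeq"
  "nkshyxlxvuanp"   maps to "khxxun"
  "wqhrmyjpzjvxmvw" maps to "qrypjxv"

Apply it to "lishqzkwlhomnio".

In each case the input is transformed by: keep every other character starting from the second (positions 2nd, 4th, 6th, ...).
For "lishqzkwlhomnio" the result is "ihzwhmi".

ihzwhmi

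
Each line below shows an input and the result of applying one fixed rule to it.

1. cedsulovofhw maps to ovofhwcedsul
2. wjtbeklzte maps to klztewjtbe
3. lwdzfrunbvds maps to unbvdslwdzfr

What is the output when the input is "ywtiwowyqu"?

Each output is the input with this applied: swap the front and back halves of the string.
For "ywtiwowyqu" the result is "owyquywtiw".

owyquywtiw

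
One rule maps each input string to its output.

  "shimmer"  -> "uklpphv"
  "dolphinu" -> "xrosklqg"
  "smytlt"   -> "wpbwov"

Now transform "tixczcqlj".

Each output is the input with this applied: shift every letter 3 places forward in the alphabet (wrapping around), then swap the first and last characters.
Applying that to "tixczcqlj" gives "mlafcftow".

mlafcftow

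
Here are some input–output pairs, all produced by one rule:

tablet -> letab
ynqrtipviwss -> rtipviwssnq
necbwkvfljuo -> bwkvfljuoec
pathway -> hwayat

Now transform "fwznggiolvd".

Looking at the pairs, the operation is to delete the first character, then move the first 2 characters to the end (rotate left by 2).
So "fwznggiolvd" becomes "nggiolvdwz".

nggiolvdwz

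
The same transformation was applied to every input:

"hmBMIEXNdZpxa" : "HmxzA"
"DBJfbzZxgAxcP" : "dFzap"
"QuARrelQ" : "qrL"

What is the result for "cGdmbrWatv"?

The pattern: flip the case of every letter, then keep one character in every 3, starting at position 1 (positions 1st, 4th, 7th, ...).
For "cGdmbrWatv" the result is "CMwV".

CMwV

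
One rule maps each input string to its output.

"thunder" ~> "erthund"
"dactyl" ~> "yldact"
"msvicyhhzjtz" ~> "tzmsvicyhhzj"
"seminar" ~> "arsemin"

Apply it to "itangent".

ntitange

Each output is the input with this applied: move the last 2 characters to the front (rotate right by 2).
So "itangent" becomes "ntitange".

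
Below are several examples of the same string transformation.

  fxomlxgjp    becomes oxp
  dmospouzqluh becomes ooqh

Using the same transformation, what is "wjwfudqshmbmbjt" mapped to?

wdhmt

The transformation: keep one character in every 3, starting at position 3 (positions 3rd, 6th, 9th, ...).
For "wjwfudqshmbmbjt" the result is "wdhmt".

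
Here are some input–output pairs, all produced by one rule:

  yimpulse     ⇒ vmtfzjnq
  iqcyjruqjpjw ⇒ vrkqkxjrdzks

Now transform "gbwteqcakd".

In each case the input is transformed by: swap the front and back halves of the string, then shift every letter 1 place forward in the alphabet (wrapping around).
Starting from "gbwteqcakd": after the first operation, "qcakdgbwte"; after the second, "rdblehcxuf".

rdblehcxuf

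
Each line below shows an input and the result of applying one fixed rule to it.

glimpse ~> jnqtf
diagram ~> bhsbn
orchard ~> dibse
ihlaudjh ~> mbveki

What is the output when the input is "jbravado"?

What's happening: shift every letter 1 place forward in the alphabet (wrapping around), then delete the first 2 characters.
Applying both steps to "jbravado": "kcsbwbep", then "sbwbep".

sbwbep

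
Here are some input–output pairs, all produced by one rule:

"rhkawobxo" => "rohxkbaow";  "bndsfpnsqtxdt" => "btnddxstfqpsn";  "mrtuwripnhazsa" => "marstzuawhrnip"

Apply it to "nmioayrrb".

nbmriroya

Each output is the input with this applied: take characters alternately from the front and the back (1st, last, 2nd, 2nd-last, ...).
Applying that to "nmioayrrb" gives "nbmriroya".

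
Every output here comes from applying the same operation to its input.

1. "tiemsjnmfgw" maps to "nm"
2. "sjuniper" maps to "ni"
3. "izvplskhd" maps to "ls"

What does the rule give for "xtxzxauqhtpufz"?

tp

Each output is the input with this applied: move the last 3 characters to the front (rotate right by 3), then keep only the last 2 characters.
For "xtxzxauqhtpufz", step one produces "ufzxtxzxauqhtp"; step two turns that into "tp".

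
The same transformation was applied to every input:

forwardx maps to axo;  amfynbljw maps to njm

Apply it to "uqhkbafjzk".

bjq

The pattern: keep one character in every 3, starting at position 2 (positions 2nd, 5th, 8th, ...), then move the first character to the end.
Applying both steps to "uqhkbafjzk": "qbj", then "bjq".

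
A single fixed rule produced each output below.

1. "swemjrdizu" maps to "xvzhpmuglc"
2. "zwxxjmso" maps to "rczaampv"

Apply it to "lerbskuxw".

Rule — shift every letter 3 places forward in the alphabet (wrapping around), then move the last character to the front.
Starting from "lerbskuxw": after the first operation, "ohuevnxaz"; after the second, "zohuevnxa".
(Check on "swemjrdizu": → "vzhpmuglcx" → "xvzhpmuglc" ✓)

zohuevnxa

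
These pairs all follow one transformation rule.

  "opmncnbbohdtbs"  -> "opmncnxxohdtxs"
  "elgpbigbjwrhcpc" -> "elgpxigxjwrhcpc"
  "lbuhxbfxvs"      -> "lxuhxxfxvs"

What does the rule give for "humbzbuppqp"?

Rule — replace every "b" with "x".
For "humbzbuppqp" the result is "humxzxuppqp".

humxzxuppqp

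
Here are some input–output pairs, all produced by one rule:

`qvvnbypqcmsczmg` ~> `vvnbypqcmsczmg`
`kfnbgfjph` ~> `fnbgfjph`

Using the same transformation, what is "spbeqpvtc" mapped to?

pbeqpvtc

Each output is the input with this applied: delete the first character.
Doing the same to "spbeqpvtc": "pbeqpvtc".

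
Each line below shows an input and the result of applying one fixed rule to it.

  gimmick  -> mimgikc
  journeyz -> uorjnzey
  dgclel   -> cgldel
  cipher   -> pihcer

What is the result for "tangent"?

nagtetn

The rule is to move the first 2 characters to the end (rotate left by 2), then take characters alternately from the front and the back (1st, last, 2nd, 2nd-last, ...).
Applying both steps to "tangent": "ngentta", then "nagtetn".
(Check on "cipher": → "pherci" → "pihcer" ✓)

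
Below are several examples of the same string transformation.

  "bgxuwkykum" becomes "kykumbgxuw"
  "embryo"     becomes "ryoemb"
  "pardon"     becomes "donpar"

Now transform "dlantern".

terndlan

The pattern: swap the front and back halves of the string.
So "dlantern" becomes "terndlan".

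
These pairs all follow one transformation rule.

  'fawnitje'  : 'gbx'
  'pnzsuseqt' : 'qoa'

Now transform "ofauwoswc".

pgb

The transformation: shift every letter 1 place forward in the alphabet (wrapping around), then keep only the first 3 characters.
For "ofauwoswc", step one produces "pgbvxptxd"; step two turns that into "pgb".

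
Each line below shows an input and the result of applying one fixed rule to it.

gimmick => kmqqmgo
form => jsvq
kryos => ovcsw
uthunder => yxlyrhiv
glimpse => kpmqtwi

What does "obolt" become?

sfspx

The transformation: shift every letter 4 places forward in the alphabet (wrapping around).
On "obolt" that produces "sfspx".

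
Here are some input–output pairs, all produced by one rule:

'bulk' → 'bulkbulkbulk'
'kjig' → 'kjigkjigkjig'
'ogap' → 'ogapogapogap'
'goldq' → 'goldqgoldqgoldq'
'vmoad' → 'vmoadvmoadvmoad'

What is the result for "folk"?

The rule is to write the whole string 3 times in a row.
So "folk" becomes "folkfolkfolk".

folkfolkfolk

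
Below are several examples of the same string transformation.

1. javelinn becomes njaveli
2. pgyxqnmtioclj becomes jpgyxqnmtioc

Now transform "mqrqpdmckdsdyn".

Each output is the input with this applied: move the last character to the front, then delete the last character.
Starting from "mqrqpdmckdsdyn": after the first operation, "nmqrqpdmckdsdy"; after the second, "nmqrqpdmckdsd".

nmqrqpdmckdsd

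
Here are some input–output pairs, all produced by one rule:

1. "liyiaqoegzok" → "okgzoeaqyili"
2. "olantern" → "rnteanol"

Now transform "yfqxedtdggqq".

Looking at the pairs, the operation is to reverse the string, then swap each adjacent pair of characters (1↔2, 3↔4, ...).
On "yfqxedtdggqq": the first step gives "qqggdtdexqfy", and the second then gives "qqggtdedqxyf".

qqggtdedqxyf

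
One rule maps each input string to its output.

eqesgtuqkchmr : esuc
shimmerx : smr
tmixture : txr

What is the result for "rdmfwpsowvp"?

The pattern: delete the last character, then keep one character in every 3, starting at position 1 (positions 1st, 4th, 7th, ...).
For "rdmfwpsowvp", step one produces "rdmfwpsowv"; step two turns that into "rfsv".
(Check on "eqesgtuqkchmr": → "eqesgtuqkchm" → "esuc" ✓)

rfsv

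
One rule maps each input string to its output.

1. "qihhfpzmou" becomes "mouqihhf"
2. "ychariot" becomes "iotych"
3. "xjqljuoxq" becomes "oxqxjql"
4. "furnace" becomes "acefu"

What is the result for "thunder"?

Looking at the pairs, the operation is to move the last 3 characters to the front (rotate right by 3), then delete the last 2 characters.
"thunder" → "derthun" → "derth".

derth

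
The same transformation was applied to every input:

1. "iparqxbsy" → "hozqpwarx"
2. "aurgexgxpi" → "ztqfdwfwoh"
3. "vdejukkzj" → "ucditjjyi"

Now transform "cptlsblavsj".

Rule — shift every letter 1 place backward in the alphabet (wrapping around).
Applying that to "cptlsblavsj" gives "boskrakzuri".

boskrakzuri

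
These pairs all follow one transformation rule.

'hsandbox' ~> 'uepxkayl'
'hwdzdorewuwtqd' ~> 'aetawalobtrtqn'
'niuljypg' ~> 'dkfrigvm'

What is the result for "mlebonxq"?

njibylku

In each case the input is transformed by: move the last character to the front, then shift every letter 3 places backward in the alphabet (wrapping around).
Applying both steps to "mlebonxq": "qmlebonx", then "njibylku".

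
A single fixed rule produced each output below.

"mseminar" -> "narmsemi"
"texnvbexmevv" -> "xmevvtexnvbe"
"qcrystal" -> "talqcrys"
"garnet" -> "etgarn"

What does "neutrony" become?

onyneutr

In each case the input is transformed by: move the first character to the end, then swap the front and back halves of the string.
Starting from "neutrony": after the first operation, "eutronyn"; after the second, "onyneutr".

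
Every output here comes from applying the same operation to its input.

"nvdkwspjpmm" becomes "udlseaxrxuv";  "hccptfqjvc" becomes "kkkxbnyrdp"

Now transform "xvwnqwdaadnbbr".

Looking at the pairs, the operation is to shift every letter 8 places forward in the alphabet (wrapping around), then swap the first and last characters.
"xvwnqwdaadnbbr" → "fdevyeliilvjjz" → "zdevyeliilvjjf".

zdevyeliilvjjf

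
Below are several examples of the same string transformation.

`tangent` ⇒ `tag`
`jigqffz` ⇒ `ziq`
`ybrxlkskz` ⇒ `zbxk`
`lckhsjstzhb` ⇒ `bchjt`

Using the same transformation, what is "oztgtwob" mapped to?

Rule — move the last 2 characters to the front (rotate right by 2), then keep every other character starting from the second (positions 2nd, 4th, 6th, ...).
"oztgtwob" → "oboztgtw" → "bzgw".

bzgw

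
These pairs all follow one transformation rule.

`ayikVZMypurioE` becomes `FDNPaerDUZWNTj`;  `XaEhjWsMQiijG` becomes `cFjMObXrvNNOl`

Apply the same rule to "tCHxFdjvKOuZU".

What's happening: flip the case of every letter, then shift every letter 5 places forward in the alphabet (wrapping around).
On "tCHxFdjvKOuZU": the first step gives "TchXfDJVkoUzu", and the second then gives "YhmCkIOAptZez".

YhmCkIOAptZez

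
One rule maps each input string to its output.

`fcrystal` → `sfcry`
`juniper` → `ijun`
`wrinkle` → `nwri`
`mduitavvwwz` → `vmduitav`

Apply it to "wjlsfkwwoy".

The transformation: delete the last 3 characters, then move the last character to the front.
Applying both steps to "wjlsfkwwoy": "wjlsfkw", then "wwjlsfk".

wwjlsfk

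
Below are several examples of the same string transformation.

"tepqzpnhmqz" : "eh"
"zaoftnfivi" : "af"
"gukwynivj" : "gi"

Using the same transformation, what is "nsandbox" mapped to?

ab

The pattern: sort the characters into alphabetical order, then keep only the first 2 characters.
Applying both steps to "nsandbox": "abdnnosx", then "ab".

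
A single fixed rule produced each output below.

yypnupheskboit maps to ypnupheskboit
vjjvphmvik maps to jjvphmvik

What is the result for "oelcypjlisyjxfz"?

elcypjlisyjxfz

What's happening: delete the first character.
Doing the same to "oelcypjlisyjxfz": "elcypjlisyjxfz".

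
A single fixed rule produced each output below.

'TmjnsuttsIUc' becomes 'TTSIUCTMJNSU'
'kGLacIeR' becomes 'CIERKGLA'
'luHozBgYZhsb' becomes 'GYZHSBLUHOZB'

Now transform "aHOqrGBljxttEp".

Rule — swap the front and back halves of the string, then convert every letter to uppercase.
Working it through for "aHOqrGBljxttEp": intermediate "ljxttEpaHOqrGB", final "LJXTTEPAHOQRGB".

LJXTTEPAHOQRGB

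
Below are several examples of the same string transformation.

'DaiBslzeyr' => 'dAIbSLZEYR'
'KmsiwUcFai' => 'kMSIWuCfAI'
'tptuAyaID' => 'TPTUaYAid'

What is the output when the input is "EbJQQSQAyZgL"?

eBjqqsqaYzGl

The pattern: flip the case of every letter.
"EbJQQSQAyZgL" → "eBjqqsqaYzGl".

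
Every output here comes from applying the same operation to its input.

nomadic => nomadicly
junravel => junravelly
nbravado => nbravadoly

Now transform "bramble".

bramblely

The rule is to append "ly".
Applying that to "bramble" gives "bramblely".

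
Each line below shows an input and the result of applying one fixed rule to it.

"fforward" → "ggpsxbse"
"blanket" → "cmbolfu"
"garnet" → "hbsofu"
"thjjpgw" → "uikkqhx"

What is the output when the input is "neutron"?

Looking at the pairs, the operation is to shift every letter 1 place forward in the alphabet (wrapping around).
On "neutron" that produces "ofvuspo".

ofvuspo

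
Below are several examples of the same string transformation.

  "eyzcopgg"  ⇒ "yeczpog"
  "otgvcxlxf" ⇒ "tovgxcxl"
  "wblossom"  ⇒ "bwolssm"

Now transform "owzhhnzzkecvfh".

wohznhzzekvch

In each case the input is transformed by: swap each adjacent pair of characters (1↔2, 3↔4, ...), then delete the last character.
On "owzhhnzzkecvfh": the first step gives "wohznhzzekvchf", and the second then gives "wohznhzzekvch".
(Check on "eyzcopgg": → "yeczpogg" → "yeczpog" ✓)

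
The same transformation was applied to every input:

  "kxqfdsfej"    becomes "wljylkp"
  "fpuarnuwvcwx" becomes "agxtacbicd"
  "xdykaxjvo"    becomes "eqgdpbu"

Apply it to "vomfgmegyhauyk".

slmskmengaeq

Rule — shift every letter 6 places forward in the alphabet (wrapping around), then delete the first 2 characters.
On "vomfgmegyhauyk": the first step gives "buslmskmengaeq", and the second then gives "slmskmengaeq".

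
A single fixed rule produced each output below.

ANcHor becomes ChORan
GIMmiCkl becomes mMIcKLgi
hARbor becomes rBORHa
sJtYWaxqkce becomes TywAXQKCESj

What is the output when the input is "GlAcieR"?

What's happening: flip the case of every letter, then move the first 2 characters to the end (rotate left by 2).
Working it through for "GlAcieR": intermediate "gLaCIEr", final "aCIErgL".

aCIErgL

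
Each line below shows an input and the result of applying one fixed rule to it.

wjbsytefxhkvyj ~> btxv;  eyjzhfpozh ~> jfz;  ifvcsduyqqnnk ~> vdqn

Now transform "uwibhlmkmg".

ilm

The rule is to keep one character in every 3, starting at position 3 (positions 3rd, 6th, 9th, ...).
For "uwibhlmkmg" the result is "ilm".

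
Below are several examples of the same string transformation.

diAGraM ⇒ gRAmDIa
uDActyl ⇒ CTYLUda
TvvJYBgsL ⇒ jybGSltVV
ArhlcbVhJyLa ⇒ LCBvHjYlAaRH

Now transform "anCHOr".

The transformation: flip the case of every letter, then move the first 3 characters to the end (rotate left by 3).
Starting from "anCHOr": after the first operation, "ANchoR"; after the second, "hoRANc".
(Check on "diAGraM": → "DIagRAm" → "gRAmDIa" ✓)

hoRANc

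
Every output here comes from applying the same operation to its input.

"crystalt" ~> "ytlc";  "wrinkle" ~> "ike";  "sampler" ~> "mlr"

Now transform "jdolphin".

opij

The pattern: move the first character to the end, then keep every other character starting from the second (positions 2nd, 4th, 6th, ...).
Working it through for "jdolphin": intermediate "dolphinj", final "opij".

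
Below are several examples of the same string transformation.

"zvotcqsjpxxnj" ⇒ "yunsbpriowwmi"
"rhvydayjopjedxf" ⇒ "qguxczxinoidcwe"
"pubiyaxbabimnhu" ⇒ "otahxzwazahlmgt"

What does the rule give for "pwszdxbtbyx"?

ovrycwasaxw

Each output is the input with this applied: shift every letter 1 place backward in the alphabet (wrapping around).
For "pwszdxbtbyx" the result is "ovrycwasaxw".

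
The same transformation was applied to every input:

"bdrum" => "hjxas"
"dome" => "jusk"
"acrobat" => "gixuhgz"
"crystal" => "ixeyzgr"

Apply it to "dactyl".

Rule — shift every letter 6 places forward in the alphabet (wrapping around).
"dactyl" → "jgizer".

jgizer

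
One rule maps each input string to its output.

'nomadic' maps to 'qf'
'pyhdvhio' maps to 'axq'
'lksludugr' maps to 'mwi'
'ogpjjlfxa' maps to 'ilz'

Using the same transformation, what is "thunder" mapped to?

jf

Each output is the input with this applied: shift every letter 2 places forward in the alphabet (wrapping around), then keep one character in every 3, starting at position 2 (positions 2nd, 5th, 8th, ...).
For "thunder", step one produces "vjwpfgt"; step two turns that into "jf".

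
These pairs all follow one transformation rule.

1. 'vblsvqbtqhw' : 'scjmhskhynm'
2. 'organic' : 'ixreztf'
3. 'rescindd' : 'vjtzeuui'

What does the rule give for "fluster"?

The rule is to shift every letter 9 places backward in the alphabet (wrapping around), then move the first character to the end.
"fluster" → "cljkviw".

cljkviw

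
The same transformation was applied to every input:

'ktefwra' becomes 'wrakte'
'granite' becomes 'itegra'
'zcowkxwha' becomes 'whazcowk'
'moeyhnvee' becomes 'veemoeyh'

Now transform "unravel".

Rule — move the last 3 characters to the front (rotate right by 3), then delete the last character.
On "unravel": the first step gives "velunra", and the second then gives "velunr".

velunr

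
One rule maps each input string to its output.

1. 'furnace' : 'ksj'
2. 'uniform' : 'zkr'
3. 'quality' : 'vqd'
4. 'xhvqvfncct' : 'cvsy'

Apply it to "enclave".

The transformation: keep one character in every 3, starting at position 1 (positions 1st, 4th, 7th, ...), then shift every letter 5 places forward in the alphabet (wrapping around).
"enclave" → "ele" → "jqj".

jqj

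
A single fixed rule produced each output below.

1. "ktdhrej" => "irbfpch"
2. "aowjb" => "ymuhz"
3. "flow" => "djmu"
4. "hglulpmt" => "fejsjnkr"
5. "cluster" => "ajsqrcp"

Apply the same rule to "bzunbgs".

In each case the input is transformed by: shift every letter 2 places backward in the alphabet (wrapping around).
"bzunbgs" → "zxslzeq".

zxslzeq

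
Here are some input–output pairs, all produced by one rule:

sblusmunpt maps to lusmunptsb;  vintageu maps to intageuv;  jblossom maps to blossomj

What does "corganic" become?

organicc

The rule is to swap the front and back halves of the string, then move the last 3 characters to the front (rotate right by 3).
"corganic" → "organicc".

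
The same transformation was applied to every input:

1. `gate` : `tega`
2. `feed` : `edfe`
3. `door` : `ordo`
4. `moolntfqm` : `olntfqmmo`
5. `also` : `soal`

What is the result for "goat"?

atgo

What's happening: move the first 2 characters to the end (rotate left by 2).
"goat" → "atgo".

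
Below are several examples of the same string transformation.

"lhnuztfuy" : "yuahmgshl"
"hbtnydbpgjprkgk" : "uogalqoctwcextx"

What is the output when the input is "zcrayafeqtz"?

Looking at the pairs, the operation is to shift every letter 13 places forward in the alphabet (wrapping around) — i.e. ROT13.
"zcrayafeqtz" → "mpenlnsrdgm".

mpenlnsrdgm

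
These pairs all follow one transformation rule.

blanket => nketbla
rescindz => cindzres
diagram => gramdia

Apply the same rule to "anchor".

The rule is to move the first 3 characters to the end (rotate left by 3).
Doing the same to "anchor": "horanc".

horanc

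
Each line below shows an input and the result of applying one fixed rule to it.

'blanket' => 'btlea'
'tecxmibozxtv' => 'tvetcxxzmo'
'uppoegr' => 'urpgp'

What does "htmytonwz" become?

The rule is to take characters alternately from the front and the back (1st, last, 2nd, 2nd-last, ...), then delete the last 2 characters.
For "htmytonwz", step one produces "hztwmnyot"; step two turns that into "hztwmny".

hztwmny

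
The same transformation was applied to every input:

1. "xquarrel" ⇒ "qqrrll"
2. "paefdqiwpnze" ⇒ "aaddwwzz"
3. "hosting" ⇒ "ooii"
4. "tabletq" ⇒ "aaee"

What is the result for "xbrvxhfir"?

bbxxii

Rule — keep one character in every 3, starting at position 2 (positions 2nd, 5th, 8th, ...), then double every character.
"xbrvxhfir" → "bxi" → "bbxxii".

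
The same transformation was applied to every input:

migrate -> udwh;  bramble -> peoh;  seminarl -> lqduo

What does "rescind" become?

flqg

In each case the input is transformed by: delete the first 3 characters, then shift every letter 3 places forward in the alphabet (wrapping around).
Working it through for "rescind": intermediate "cind", final "flqg".
(Check on "bramble": → "mble" → "peoh" ✓)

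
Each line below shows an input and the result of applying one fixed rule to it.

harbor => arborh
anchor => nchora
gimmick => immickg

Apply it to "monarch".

The transformation: move the first character to the end.
On "monarch" that produces "onarchm".

onarchm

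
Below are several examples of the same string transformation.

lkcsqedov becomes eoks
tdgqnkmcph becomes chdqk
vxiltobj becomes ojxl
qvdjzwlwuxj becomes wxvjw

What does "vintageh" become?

In each case the input is transformed by: keep every other character starting from the second (positions 2nd, 4th, 6th, ...), then move the last 2 characters to the front (rotate right by 2).
Working it through for "vintageh": intermediate "itgh", final "ghit".

ghit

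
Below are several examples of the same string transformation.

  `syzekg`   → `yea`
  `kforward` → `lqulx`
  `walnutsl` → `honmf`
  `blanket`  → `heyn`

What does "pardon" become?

xih

The rule is to delete the first 3 characters, then shift every letter 6 places backward in the alphabet (wrapping around).
Starting from "pardon": after the first operation, "don"; after the second, "xih".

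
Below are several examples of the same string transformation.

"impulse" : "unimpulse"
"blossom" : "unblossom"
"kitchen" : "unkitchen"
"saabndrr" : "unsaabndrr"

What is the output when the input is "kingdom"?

unkingdom

The rule is to prepend "un".
On "kingdom" that produces "unkingdom".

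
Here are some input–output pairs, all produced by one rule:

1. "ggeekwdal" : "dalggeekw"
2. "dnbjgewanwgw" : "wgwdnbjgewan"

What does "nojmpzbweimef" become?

Rule — move the last 3 characters to the front (rotate right by 3).
"nojmpzbweimef" → "mefnojmpzbwei".

mefnojmpzbwei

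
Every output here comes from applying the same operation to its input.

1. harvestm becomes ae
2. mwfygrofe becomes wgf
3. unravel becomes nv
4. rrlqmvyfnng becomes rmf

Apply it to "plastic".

What's happening: move the last character to the front, then keep one character in every 3, starting at position 3 (positions 3rd, 6th, 9th, ...).
Doing the same to "plastic": "lt".

lt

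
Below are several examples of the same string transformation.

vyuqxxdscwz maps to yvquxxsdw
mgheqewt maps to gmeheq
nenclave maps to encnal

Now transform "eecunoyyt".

The rule is to swap each adjacent pair of characters (1↔2, 3↔4, ...), then delete the last 2 characters.
Applying that to "eecunoyyt" gives "eeucony".

eeucony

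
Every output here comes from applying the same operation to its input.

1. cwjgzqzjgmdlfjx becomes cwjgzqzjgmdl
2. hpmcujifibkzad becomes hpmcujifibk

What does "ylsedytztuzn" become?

ylsedytzt

In each case the input is transformed by: delete the last 3 characters.
On "ylsedytztuzn" that produces "ylsedytzt".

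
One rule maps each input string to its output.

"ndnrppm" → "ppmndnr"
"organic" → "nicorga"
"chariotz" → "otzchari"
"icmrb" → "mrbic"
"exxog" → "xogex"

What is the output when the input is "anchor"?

What's happening: move the last 3 characters to the front (rotate right by 3).
So "anchor" becomes "horanc".

horanc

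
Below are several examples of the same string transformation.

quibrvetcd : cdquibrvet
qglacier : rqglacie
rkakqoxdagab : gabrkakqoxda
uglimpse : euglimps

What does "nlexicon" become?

nnlexico

Looking at the pairs, the operation is to swap the front and back halves of the string, then move the first 3 characters to the end (rotate left by 3).
On "nlexicon": the first step gives "iconnlex", and the second then gives "nnlexico".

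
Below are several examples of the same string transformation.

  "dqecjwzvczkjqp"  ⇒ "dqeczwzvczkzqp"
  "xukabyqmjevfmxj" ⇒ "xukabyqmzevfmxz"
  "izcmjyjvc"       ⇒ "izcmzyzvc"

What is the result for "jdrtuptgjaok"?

zdrtuptgzaok

In each case the input is transformed by: replace every "j" with "z".
So "jdrtuptgjaok" becomes "zdrtuptgzaok".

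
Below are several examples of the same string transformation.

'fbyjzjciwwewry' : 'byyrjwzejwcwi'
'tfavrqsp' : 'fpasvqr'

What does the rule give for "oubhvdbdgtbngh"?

uhbghnvbdtbgd

Each output is the input with this applied: delete the first character, then take characters alternately from the front and the back (1st, last, 2nd, 2nd-last, ...).
"oubhvdbdgtbngh" → "ubhvdbdgtbngh" → "uhbghnvbdtbgd".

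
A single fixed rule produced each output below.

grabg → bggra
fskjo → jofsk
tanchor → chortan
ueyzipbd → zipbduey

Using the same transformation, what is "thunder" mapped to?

nderthu

Rule — move the first 3 characters to the end (rotate left by 3).
For "thunder" the result is "nderthu".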